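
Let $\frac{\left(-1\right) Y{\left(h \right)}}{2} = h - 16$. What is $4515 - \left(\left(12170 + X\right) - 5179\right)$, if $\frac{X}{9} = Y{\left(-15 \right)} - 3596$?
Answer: $29330$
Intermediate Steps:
$Y{\left(h \right)} = 32 - 2 h$ ($Y{\left(h \right)} = - 2 \left(h - 16\right) = - 2 \left(-16 + h\right) = 32 - 2 h$)
$X = -31806$ ($X = 9 \left(\left(32 - -30\right) - 3596\right) = 9 \left(\left(32 + 30\right) - 3596\right) = 9 \left(62 - 3596\right) = 9 \left(-3534\right) = -31806$)
$4515 - \left(\left(12170 + X\right) - 5179\right) = 4515 - \left(\left(12170 - 31806\right) - 5179\right) = 4515 - \left(-19636 - 5179\right) = 4515 - -24815 = 4515 + 24815 = 29330$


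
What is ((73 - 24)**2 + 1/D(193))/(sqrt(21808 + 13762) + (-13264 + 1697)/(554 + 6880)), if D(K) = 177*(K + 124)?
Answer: 65447749565940/623101333135627 + 42062641157880*sqrt(35570)/623101333135627 ≈ 12.837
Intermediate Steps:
D(K) = 21948 + 177*K (D(K) = 177*(124 + K) = 21948 + 177*K)
((73 - 24)**2 + 1/D(193))/(sqrt(21808 + 13762) + (-13264 + 1697)/(554 + 6880)) = ((73 - 24)**2 + 1/(21948 + 177*193))/(sqrt(21808 + 13762) + (-13264 + 1697)/(554 + 6880)) = (49**2 + 1/(21948 + 34161))/(sqrt(35570) - 11567/7434) = (2401 + 1/56109)/(sqrt(35570) - 11567*1/7434) = (2401 + 1/56109)/(sqrt(35570) - 11567/7434) = 134717710/(56109*(-11567/7434 + sqrt(35570)))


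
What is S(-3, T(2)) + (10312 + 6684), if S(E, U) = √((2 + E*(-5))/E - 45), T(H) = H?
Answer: 16996 + 2*I*√114/3 ≈ 16996.0 + 7.118*I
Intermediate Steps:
S(E, U) = √(-45 + (2 - 5*E)/E) (S(E, U) = √((2 - 5*E)/E - 45) = √(-45 + (2 - 5*E)/E))
S(-3, T(2)) + (10312 + 6684) = √(-50 + 2/(-3)) + (10312 + 6684) = √(-50 + 2*(-⅓)) + 16996 = √(-50 - ⅔) + 16996 = √(-152/3) + 16996 = 2*I*√114/3 + 16996 = 16996 + 2*I*√114/3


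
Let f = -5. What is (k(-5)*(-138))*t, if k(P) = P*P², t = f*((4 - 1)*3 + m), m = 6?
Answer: -1293750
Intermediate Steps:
t = -75 (t = -5*((4 - 1)*3 + 6) = -5*(3*3 + 6) = -5*(9 + 6) = -5*15 = -75)
k(P) = P³
(k(-5)*(-138))*t = ((-5)³*(-138))*(-75) = -125*(-138)*(-75) = 17250*(-75) = -1293750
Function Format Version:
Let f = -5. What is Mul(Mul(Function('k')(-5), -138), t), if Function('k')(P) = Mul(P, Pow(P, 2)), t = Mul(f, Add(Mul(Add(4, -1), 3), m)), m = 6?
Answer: -1293750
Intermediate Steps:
t = -75 (t = Mul(-5, Add(Mul(Add(4, -1), 3), 6)) = Mul(-5, Add(Mul(3, 3), 6)) = Mul(-5, Add(9, 6)) = Mul(-5, 15) = -75)
Function('k')(P) = Pow(P, 3)
Mul(Mul(Function('k')(-5), -138), t) = Mul(Mul(Pow(-5, 3), -138), -75) = Mul(Mul(-125, -138), -75) = Mul(17250, -75) = -1293750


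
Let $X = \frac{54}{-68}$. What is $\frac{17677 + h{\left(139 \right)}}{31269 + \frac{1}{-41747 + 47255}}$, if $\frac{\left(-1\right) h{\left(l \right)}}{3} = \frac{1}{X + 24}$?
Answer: $\frac{25606785636}{45296398739} \approx 0.56532$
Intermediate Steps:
$X = - \frac{27}{34}$ ($X = 54 \left(- \frac{1}{68}\right) = - \frac{27}{34} \approx -0.79412$)
$h{\left(l \right)} = - \frac{34}{263}$ ($h{\left(l \right)} = - \frac{3}{- \frac{27}{34} + 24} = - \frac{3}{\frac{789}{34}} = \left(-3\right) \frac{34}{789} = - \frac{34}{263}$)
$\frac{17677 + h{\left(139 \right)}}{31269 + \frac{1}{-41747 + 47255}} = \frac{17677 - \frac{34}{263}}{31269 + \frac{1}{-41747 + 47255}} = \frac{4649017}{263 \left(31269 + \frac{1}{5508}\right)} = \frac{4649017}{263 \cdot \frac{172229653}{5508}} = \frac{4649017}{263} \cdot \frac{5508}{172229653} = \frac{25606785636}{45296398739}$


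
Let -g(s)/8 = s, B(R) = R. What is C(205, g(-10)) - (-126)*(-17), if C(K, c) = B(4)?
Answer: -2138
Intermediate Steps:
g(s) = -8*s
C(K, c) = 4
C(205, g(-10)) - (-126)*(-17) = 4 - (-126)*(-17) = 4 - 1*2142 = 4 - 2142 = -2138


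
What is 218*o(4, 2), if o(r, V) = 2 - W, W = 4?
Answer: -436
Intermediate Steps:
o(r, V) = -2 (o(r, V) = 2 - 1*4 = 2 - 4 = -2)
218*o(4, 2) = 218*(-2) = -436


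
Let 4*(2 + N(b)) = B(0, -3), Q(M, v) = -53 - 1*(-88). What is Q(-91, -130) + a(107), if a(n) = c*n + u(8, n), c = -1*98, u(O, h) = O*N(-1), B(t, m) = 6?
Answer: -10455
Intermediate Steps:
Q(M, v) = 35 (Q(M, v) = -53 + 88 = 35)
N(b) = -1/2 (N(b) = -2 + (1/4)*6 = -2 + 3/2 = -1/2)
u(O, h) = -O/2 (u(O, h) = O*(-1/2) = -O/2)
c = -98
a(n) = -4 - 98*n (a(n) = -98*n - 1/2*8 = -98*n - 4 = -4 - 98*n)
Q(-91, -130) + a(107) = 35 + (-4 - 98*107) = 35 + (-4 - 10486) = 35 - 10490 = -10455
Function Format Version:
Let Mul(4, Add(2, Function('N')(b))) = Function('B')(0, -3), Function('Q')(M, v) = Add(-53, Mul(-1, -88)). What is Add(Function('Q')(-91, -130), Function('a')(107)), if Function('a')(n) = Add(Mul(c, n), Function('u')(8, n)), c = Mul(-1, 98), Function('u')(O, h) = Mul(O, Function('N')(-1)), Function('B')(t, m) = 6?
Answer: -10455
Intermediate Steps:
Function('Q')(M, v) = 35 (Function('Q')(M, v) = Add(-53, 88) = 35)
Function('N')(b) = Rational(-1, 2) (Function('N')(b) = Add(-2, Mul(Rational(1, 4), 6)) = Add(-2, Rational(3, 2)) = Rational(-1, 2))
Function('u')(O, h) = Mul(Rational(-1, 2), O) (Function('u')(O, h) = Mul(O, Rational(-1, 2)) = Mul(Rational(-1, 2), O))
c = -98
Function('a')(n) = Add(-4, Mul(-98, n)) (Function('a')(n) = Add(Mul(-98, n), Mul(Rational(-1, 2), 8)) = Add(Mul(-98, n), -4) = Add(-4, Mul(-98, n)))
Add(Function('Q')(-91, -130), Function('a')(107)) = Add(35, Add(-4, Mul(-98, 107))) = Add(35, Add(-4, -10486)) = Add(35, -10490) = -10455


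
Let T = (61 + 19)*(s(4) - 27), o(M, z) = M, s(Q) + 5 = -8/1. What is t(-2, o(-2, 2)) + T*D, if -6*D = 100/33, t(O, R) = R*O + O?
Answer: 160198/99 ≈ 1618.2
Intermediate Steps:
s(Q) = -13 (s(Q) = -5 - 8/1 = -5 - 8*1 = -5 - 8 = -13)
t(O, R) = O + O*R (t(O, R) = O*R + O = O + O*R)
D = -50/99 (D = -50/(3*33) = -⅙*100/33 = -50/99 ≈ -0.50505)
T = -3200 (T = (61 + 19)*(-13 - 27) = 80*(-40) = -3200)
t(-2, o(-2, 2)) + T*D = -2*(1 - 2) - 3200*(-50/99) = -2*(-1) + 160000/99 = 2 + 160000/99 = 160198/99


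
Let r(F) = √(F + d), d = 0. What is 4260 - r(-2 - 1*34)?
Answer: 4260 - 6*I ≈ 4260.0 - 6.0*I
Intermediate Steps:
r(F) = √F (r(F) = √(F + 0) = √F)
4260 - r(-2 - 1*34) = 4260 - √(-2 - 1*34) = 4260 - √(-2 - 34) = 4260 - √(-36) = 4260 - 6*I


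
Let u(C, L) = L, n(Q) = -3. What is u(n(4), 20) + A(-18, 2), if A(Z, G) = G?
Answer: 22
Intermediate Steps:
u(n(4), 20) + A(-18, 2) = 20 + 2 = 22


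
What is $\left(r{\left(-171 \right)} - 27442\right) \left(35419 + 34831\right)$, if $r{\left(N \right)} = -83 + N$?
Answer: $-1945644000$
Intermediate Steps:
$\left(r{\left(-171 \right)} - 27442\right) \left(35419 + 34831\right) = \left(\left(-83 - 171\right) - 27442\right) \left(35419 + 34831\right) = \left(-254 - 27442\right) 70250 = \left(-27696\right) 70250 = -1945644000$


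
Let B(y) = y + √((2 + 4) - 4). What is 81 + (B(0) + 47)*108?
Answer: 5157 + 108*√2 ≈ 5309.7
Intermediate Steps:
B(y) = y + √2 (B(y) = y + √(6 - 4) = y + √2)
81 + (B(0) + 47)*108 = 81 + ((0 + √2) + 47)*108 = 81 + (√2 + 47)*108 = 81 + (47 + √2)*108 = 81 + (5076 + 108*√2) = 5157 + 108*√2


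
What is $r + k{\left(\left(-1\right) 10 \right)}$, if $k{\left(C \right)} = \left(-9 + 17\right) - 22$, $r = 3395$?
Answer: $3381$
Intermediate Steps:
$k{\left(C \right)} = -14$ ($k{\left(C \right)} = 8 - 22 = -14$)
$r + k{\left(\left(-1\right) 10 \right)} = 3395 - 14 = 3381$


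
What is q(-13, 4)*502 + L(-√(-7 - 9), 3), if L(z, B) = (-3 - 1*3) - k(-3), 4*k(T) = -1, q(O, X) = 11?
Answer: 22065/4 ≈ 5516.3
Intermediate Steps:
k(T) = -¼ (k(T) = (¼)*(-1) = -¼)
L(z, B) = -23/4 (L(z, B) = (-3 - 1*3) - 1*(-¼) = (-3 - 3) + ¼ = -6 + ¼ = -23/4)
q(-13, 4)*502 + L(-√(-7 - 9), 3) = 11*502 - 23/4 = 5522 - 23/4 = 22065/4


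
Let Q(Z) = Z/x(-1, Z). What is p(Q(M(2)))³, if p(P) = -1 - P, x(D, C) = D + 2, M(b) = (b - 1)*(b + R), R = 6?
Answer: -729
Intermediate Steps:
M(b) = (-1 + b)*(6 + b) (M(b) = (b - 1)*(b + 6) = (-1 + b)*(6 + b))
x(D, C) = 2 + D
Q(Z) = Z (Q(Z) = Z/(2 - 1) = Z/1 = Z*1 = Z)
p(Q(M(2)))³ = (-1 - (-6 + 2² + 5*2))³ = (-1 - (-6 + 4 + 10))³ = (-1 - 1*8)³ = (-1 - 8)³ = (-9)³ = -729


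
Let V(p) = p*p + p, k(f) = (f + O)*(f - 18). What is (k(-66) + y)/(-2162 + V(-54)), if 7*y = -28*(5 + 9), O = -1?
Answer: 199/25 ≈ 7.9600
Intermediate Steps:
k(f) = (-1 + f)*(-18 + f) (k(f) = (f - 1)*(f - 18) = (-1 + f)*(-18 + f))
y = -56 (y = (-28*(5 + 9))/7 = (-28*14)/7 = (⅐)*(-392) = -56)
V(p) = p + p² (V(p) = p² + p = p + p²)
(k(-66) + y)/(-2162 + V(-54)) = ((18 + (-66)² - 19*(-66)) - 56)/(-2162 - 54*(1 - 54)) = ((18 + 4356 + 1254) - 56)/(-2162 - 54*(-53)) = (5628 - 56)/(-2162 + 2862) = 5572/700 = 5572*(1/700) = 199/25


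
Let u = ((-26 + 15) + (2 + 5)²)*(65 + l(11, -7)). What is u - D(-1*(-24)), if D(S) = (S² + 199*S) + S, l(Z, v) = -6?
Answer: -3134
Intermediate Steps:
D(S) = S² + 200*S
u = 2242 (u = ((-26 + 15) + (2 + 5)²)*(65 - 6) = (-11 + 7²)*59 = (-11 + 49)*59 = 38*59 = 2242)
u - D(-1*(-24)) = 2242 - (-1*(-24))*(200 - 1*(-24)) = 2242 - 24*(200 + 24) = 2242 - 24*224 = 2242 - 1*5376 = 2242 - 5376 = -3134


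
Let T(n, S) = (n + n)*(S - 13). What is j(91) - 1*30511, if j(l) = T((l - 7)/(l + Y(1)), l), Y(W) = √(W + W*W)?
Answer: -251408105/8279 - 13104*√2/8279 ≈ -30369.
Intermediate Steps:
Y(W) = √(W + W²)
T(n, S) = 2*n*(-13 + S) (T(n, S) = (2*n)*(-13 + S) = 2*n*(-13 + S))
j(l) = 2*(-13 + l)*(-7 + l)/(l + √2) (j(l) = 2*((l - 7)/(l + √(1*(1 + 1))))*(-13 + l) = 2*((-7 + l)/(l + √(1*2)))*(-13 + l) = 2*((-7 + l)/(l + √2))*(-13 + l) = 2*(-13 + l)*(-7 + l)/(l + √2))
j(91) - 1*30511 = 2*(-13 + 91)*(-7 + 91)/(91 + √2) - 1*30511 = 2*78*84/(91 + √2) - 30511 = 13104/(91 + √2) - 30511 = -30511 + 13104/(91 + √2)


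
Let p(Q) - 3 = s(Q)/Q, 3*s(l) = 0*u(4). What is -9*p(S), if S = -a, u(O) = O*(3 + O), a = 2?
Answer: -27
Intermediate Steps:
s(l) = 0 (s(l) = (0*(4*(3 + 4)))/3 = (0*(4*7))/3 = (0*28)/3 = (⅓)*0 = 0)
S = -2 (S = -1*2 = -2)
p(Q) = 3 (p(Q) = 3 + 0/Q = 3 + 0 = 3)
-9*p(S) = -9*3 = -27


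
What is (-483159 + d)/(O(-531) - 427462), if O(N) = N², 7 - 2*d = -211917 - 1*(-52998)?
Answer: 403696/145501 ≈ 2.7745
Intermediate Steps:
d = 79463 (d = 7/2 - (-211917 - 1*(-52998))/2 = 7/2 - (-211917 + 52998)/2 = 7/2 - ½*(-158919) = 7/2 + 158919/2 = 79463)
(-483159 + d)/(O(-531) - 427462) = (-483159 + 79463)/((-531)² - 427462) = -403696/(281961 - 427462) = -403696/(-145501) = -403696*(-1/145501) = 403696/145501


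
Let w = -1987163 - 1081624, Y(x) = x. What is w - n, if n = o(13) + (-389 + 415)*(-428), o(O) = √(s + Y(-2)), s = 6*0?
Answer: -3057659 - I*√2 ≈ -3.0577e+6 - 1.4142*I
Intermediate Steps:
w = -3068787
s = 0
o(O) = I*√2 (o(O) = √(0 - 2) = √(-2) = I*√2)
n = -11128 + I*√2 (n = I*√2 + (-389 + 415)*(-428) = I*√2 + 26*(-428) = I*√2 - 11128 = -11128 + I*√2 ≈ -11128.0 + 1.4142*I)
w - n = -3068787 - (-11128 + I*√2) = -3068787 + (11128 - I*√2) = -3057659 - I*√2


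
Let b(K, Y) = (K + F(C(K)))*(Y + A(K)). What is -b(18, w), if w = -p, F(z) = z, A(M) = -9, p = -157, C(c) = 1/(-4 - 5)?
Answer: -23828/9 ≈ -2647.6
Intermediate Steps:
C(c) = -⅑ (C(c) = 1/(-9) = -⅑)
w = 157 (w = -1*(-157) = 157)
b(K, Y) = (-9 + Y)*(-⅑ + K) (b(K, Y) = (K - ⅑)*(Y - 9) = (-⅑ + K)*(-9 + Y) = (-9 + Y)*(-⅑ + K))
-b(18, w) = -(1 - 9*18 - ⅑*157 + 18*157) = -(1 - 162 - 157/9 + 2826) = -1*23828/9 = -23828/9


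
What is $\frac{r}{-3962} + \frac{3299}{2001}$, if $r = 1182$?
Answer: $\frac{5352728}{3963981} \approx 1.3503$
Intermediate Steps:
$\frac{r}{-3962} + \frac{3299}{2001} = \frac{1182}{-3962} + \frac{3299}{2001} = 1182 \left(- \frac{1}{3962}\right) + 3299 \cdot \frac{1}{2001} = - \frac{591}{1981} + \frac{3299}{2001} = \frac{5352728}{3963981}$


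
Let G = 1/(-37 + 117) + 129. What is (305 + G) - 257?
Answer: 14161/80 ≈ 177.01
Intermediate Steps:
G = 10321/80 (G = 1/80 + 129 = 10321/80 ≈ 129.01)
(305 + G) - 257 = (305 + 10321/80) - 257 = 34721/80 - 257 = 14161/80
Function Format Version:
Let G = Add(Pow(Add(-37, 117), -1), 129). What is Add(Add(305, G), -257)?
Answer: Rational(14161, 80) ≈ 177.01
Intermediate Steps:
G = Rational(10321, 80) (G = Add(Pow(80, -1), 129) = Add(Rational(1, 80), 129) = Rational(10321, 80) ≈ 129.01)
Add(Add(305, G), -257) = Add(Add(305, Rational(10321, 80)), -257) = Add(Rational(34721, 80), -257) = Rational(14161, 80)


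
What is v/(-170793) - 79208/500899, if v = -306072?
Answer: 316968224/193991027 ≈ 1.6339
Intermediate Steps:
v/(-170793) - 79208/500899 = -306072/(-170793) - 79208/500899 = -306072*(-1/170793) - 79208*1/500899 = 34008/18977 - 79208/500899 = 316968224/193991027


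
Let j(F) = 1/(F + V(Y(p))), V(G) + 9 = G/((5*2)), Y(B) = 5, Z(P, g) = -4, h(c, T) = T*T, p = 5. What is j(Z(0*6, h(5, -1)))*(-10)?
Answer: ⅘ ≈ 0.80000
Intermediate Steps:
h(c, T) = T²
V(G) = -9 + G/10 (V(G) = -9 + G/((5*2)) = -9 + G/10)
j(F) = 1/(-17/2 + F) (j(F) = 1/(F + (-9 + (⅒)*5)) = 1/(F + (-9 + ½)) = 1/(F - 17/2) = 1/(-17/2 + F))
j(Z(0*6, h(5, -1)))*(-10) = (2/(-17 + 2*(-4)))*(-10) = (2/(-17 - 8))*(-10) = (2/(-25))*(-10) = (2*(-1/25))*(-10) = -2/25*(-10) = ⅘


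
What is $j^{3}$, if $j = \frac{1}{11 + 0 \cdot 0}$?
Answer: $\frac{1}{1331} \approx 0.00075131$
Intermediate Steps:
$j = \frac{1}{11}$ ($j = \frac{1}{11 + 0} = \frac{1}{11} \approx 0.090909$)
$j^{3} = \left(\frac{1}{11}\right)^{3} = \frac{1}{1331}$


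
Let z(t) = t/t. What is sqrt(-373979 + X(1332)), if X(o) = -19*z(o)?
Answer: I*sqrt(373998) ≈ 611.55*I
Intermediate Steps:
z(t) = 1
X(o) = -19 (X(o) = -19*1 = -19)
sqrt(-373979 + X(1332)) = sqrt(-373979 - 19) = sqrt(-373998) = I*sqrt(373998)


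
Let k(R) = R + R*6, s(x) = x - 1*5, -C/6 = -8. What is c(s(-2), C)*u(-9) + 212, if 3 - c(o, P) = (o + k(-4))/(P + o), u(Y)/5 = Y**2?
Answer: 72682/41 ≈ 1772.7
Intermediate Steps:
C = 48 (C = -6*(-8) = 48)
s(x) = -5 + x (s(x) = x - 5 = -5 + x)
k(R) = 7*R (k(R) = R + 6*R = 7*R)
u(Y) = 5*Y**2
c(o, P) = 3 - (-28 + o)/(P + o) (c(o, P) = 3 - (o + 7*(-4))/(P + o) = 3 - (o - 28)/(P + o) = 3 - (-28 + o)/(P + o))
c(s(-2), C)*u(-9) + 212 = ((28 + 2*(-5 - 2) + 3*48)/(48 + (-5 - 2)))*(5*(-9)**2) + 212 = ((28 + 2*(-7) + 144)/(48 - 7))*(5*81) + 212 = ((28 - 14 + 144)/41)*405 + 212 = ((1/41)*158)*405 + 212 = (158/41)*405 + 212 = 63990/41 + 212 = 72682/41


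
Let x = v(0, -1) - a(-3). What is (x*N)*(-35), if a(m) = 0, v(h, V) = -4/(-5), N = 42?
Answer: -1176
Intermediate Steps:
v(h, V) = ⅘ (v(h, V) = -4*(-⅕) = ⅘)
x = ⅘ (x = ⅘ - 1*0 = ⅘ + 0 = ⅘ ≈ 0.80000)
(x*N)*(-35) = ((⅘)*42)*(-35) = (168/5)*(-35) = -1176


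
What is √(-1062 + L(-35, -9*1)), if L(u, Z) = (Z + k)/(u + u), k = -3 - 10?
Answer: I*√1300565/35 ≈ 32.583*I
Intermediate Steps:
k = -13
L(u, Z) = (-13 + Z)/(2*u) (L(u, Z) = (Z - 13)/(u + u) = (-13 + Z)/((2*u)) = (-13 + Z)*(1/(2*u)) = (-13 + Z)/(2*u))
√(-1062 + L(-35, -9*1)) = √(-1062 + (½)*(-13 - 9*1)/(-35)) = √(-1062 + (½)*(-1/35)*(-13 - 9)) = √(-1062 + (½)*(-1/35)*(-22)) = √(-1062 + 11/35) = √(-37159/35) = I*√1300565/35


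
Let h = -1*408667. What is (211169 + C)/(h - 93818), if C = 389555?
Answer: -600724/502485 ≈ -1.1955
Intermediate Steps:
h = -408667
(211169 + C)/(h - 93818) = (211169 + 389555)/(-408667 - 93818) = 600724/(-502485) = 600724*(-1/502485) = -600724/502485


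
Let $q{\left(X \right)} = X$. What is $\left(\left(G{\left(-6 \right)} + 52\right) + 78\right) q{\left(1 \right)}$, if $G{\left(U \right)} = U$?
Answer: $124$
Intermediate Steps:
$\left(\left(G{\left(-6 \right)} + 52\right) + 78\right) q{\left(1 \right)} = \left(\left(-6 + 52\right) + 78\right) 1 = \left(46 + 78\right) 1 = 124 \cdot 1 = 124$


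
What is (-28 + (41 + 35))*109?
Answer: 5232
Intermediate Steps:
(-28 + (41 + 35))*109 = (-28 + 76)*109 = 48*109 = 5232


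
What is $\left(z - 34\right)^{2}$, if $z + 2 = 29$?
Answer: $49$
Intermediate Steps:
$z = 27$ ($z = -2 + 29 = 27$)
$\left(z - 34\right)^{2} = \left(27 - 34\right)^{2} = \left(-7\right)^{2} = 49$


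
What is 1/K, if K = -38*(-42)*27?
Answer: 1/43092 ≈ 2.3206e-5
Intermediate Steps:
K = 43092 (K = 1596*27 = 43092)
1/K = 1/43092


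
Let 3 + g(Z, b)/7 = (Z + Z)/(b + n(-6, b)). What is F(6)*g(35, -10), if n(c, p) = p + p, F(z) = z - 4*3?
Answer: 224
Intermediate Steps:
F(z) = -12 + z (F(z) = z - 12 = -12 + z)
n(c, p) = 2*p
g(Z, b) = -21 + 14*Z/(3*b) (g(Z, b) = -21 + 7*((Z + Z)/(b + 2*b)) = -21 + 7*((2*Z)/((3*b))) = -21 + 7*((2*Z)*(1/(3*b))) = -21 + 7*(2*Z/(3*b)) = -21 + 14*Z/(3*b))
F(6)*g(35, -10) = (-12 + 6)*(-21 + (14/3)*35/(-10)) = -6*(-21 + (14/3)*35*(-⅒)) = -6*(-21 - 49/3) = -6*(-112/3) = 224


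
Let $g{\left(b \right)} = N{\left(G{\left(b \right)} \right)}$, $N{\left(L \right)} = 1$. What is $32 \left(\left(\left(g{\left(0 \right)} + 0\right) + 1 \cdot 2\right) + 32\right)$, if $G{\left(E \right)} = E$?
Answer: $1120$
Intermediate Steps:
$g{\left(b \right)} = 1$
$32 \left(\left(\left(g{\left(0 \right)} + 0\right) + 1 \cdot 2\right) + 32\right) = 32 \left(\left(\left(1 + 0\right) + 1 \cdot 2\right) + 32\right) = 32 \left(\left(1 + 2\right) + 32\right) = 32 \left(3 + 32\right) = 32 \cdot 35 = 1120$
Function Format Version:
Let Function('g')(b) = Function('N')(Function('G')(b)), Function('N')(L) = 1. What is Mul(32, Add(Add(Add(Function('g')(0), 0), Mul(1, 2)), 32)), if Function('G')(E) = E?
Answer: 1120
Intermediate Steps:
Function('g')(b) = 1
Mul(32, Add(Add(Add(Function('g')(0), 0), Mul(1, 2)), 32)) = Mul(32, Add(Add(Add(1, 0), Mul(1, 2)), 32)) = Mul(32, Add(Add(1, 2), 32)) = Mul(32, Add(3, 32)) = Mul(32, 35) = 1120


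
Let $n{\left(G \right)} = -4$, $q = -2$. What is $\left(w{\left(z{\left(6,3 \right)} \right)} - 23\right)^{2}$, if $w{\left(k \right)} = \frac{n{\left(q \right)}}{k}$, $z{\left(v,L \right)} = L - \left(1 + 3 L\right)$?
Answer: $\frac{24649}{49} \approx 503.04$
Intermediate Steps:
$z{\left(v,L \right)} = -1 - 2 L$ ($z{\left(v,L \right)} = L - \left(1 + 3 L\right) = -1 - 2 L$)
$w{\left(k \right)} = - \frac{4}{k}$
$\left(w{\left(z{\left(6,3 \right)} \right)} - 23\right)^{2} = \left(- \frac{4}{-1 - 6} - 23\right)^{2} = \left(- \frac{4}{-7} - 23\right)^{2} = \left(\left(-4\right) \left(- \frac{1}{7}\right) - 23\right)^{2} = \left(\frac{4}{7} - 23\right)^{2} = \left(- \frac{157}{7}\right)^{2} = \frac{24649}{49}$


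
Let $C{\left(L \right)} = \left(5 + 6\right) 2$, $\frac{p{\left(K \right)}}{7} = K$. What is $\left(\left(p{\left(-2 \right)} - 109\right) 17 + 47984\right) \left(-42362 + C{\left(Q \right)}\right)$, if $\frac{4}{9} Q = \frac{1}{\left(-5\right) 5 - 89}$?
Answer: $-1943109620$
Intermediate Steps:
$p{\left(K \right)} = 7 K$
$Q = - \frac{3}{152}$ ($Q = \frac{9}{4 \left(\left(-5\right) 5 - 89\right)} = \frac{9}{4 \left(-25 - 89\right)} = \frac{9}{4 \left(-114\right)} = \frac{9}{4} \left(- \frac{1}{114}\right) = - \frac{3}{152} \approx -0.019737$)
$C{\left(L \right)} = 22$ ($C{\left(L \right)} = 11 \cdot 2 = 22$)
$\left(\left(p{\left(-2 \right)} - 109\right) 17 + 47984\right) \left(-42362 + C{\left(Q \right)}\right) = \left(\left(7 \left(-2\right) - 109\right) 17 + 47984\right) \left(-42362 + 22\right) = \left(\left(-14 - 109\right) 17 + 47984\right) \left(-42340\right) = \left(\left(-123\right) 17 + 47984\right) \left(-42340\right) = \left(-2091 + 47984\right) \left(-42340\right) = 45893 \left(-42340\right) = -1943109620$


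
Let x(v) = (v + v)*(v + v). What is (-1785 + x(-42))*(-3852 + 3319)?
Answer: -2809443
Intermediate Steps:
x(v) = 4*v² (x(v) = (2*v)*(2*v) = 4*v²)
(-1785 + x(-42))*(-3852 + 3319) = (-1785 + 4*(-42)²)*(-3852 + 3319) = (-1785 + 4*1764)*(-533) = (-1785 + 7056)*(-533) = 5271*(-533) = -2809443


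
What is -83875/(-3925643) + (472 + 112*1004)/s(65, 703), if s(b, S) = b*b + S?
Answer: 55462117945/2418196088 ≈ 22.935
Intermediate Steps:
s(b, S) = S + b**2 (s(b, S) = b**2 + S = S + b**2)
-83875/(-3925643) + (472 + 112*1004)/s(65, 703) = -83875/(-3925643) + (472 + 112*1004)/(703 + 65**2) = -83875*(-1/3925643) + (472 + 112448)/(703 + 4225) = 83875/3925643 + 112920/4928 = 83875/3925643 + 112920*(1/4928) = 83875/3925643 + 14115/616 = 55462117945/2418196088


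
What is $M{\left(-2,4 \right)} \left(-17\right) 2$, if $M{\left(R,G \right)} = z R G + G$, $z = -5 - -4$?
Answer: $-408$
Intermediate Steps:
$z = -1$ ($z = -5 + 4 = -1$)
$M{\left(R,G \right)} = G - G R$ ($M{\left(R,G \right)} = - R G + G = - G R + G = G - G R$)
$M{\left(-2,4 \right)} \left(-17\right) 2 = 4 \left(1 - -2\right) \left(-17\right) 2 = 4 \left(1 + 2\right) \left(-17\right) 2 = 4 \cdot 3 \left(-17\right) 2 = 12 \left(-17\right) 2 = \left(-204\right) 2 = -408$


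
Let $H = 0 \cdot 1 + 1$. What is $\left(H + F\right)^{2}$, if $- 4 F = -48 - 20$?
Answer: $324$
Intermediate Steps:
$F = 17$ ($F = - \frac{-48 - 20}{4} = \left(- \frac{1}{4}\right) \left(-68\right) = 17$)
$H = 1$ ($H = 0 + 1 = 1$)
$\left(H + F\right)^{2} = \left(1 + 17\right)^{2} = 18^{2} = 324$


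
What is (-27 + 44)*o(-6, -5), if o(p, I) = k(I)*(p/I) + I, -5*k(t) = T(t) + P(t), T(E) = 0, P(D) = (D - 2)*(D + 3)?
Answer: -3553/25 ≈ -142.12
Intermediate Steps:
P(D) = (-2 + D)*(3 + D)
k(t) = 6/5 - t/5 - t²/5 (k(t) = -(0 + (-6 + t + t²))/5 = -(-6 + t + t²)/5 = 6/5 - t/5 - t²/5)
o(p, I) = I + p*(6/5 - I/5 - I²/5)/I (o(p, I) = (6/5 - I/5 - I²/5)*(p/I) + I = p*(6/5 - I/5 - I²/5)/I + I = I + p*(6/5 - I/5 - I²/5)/I)
(-27 + 44)*o(-6, -5) = (-27 + 44)*(((-5)² - ⅕*(-6)*(-6 - 5 + (-5)²))/(-5)) = 17*(-(25 - ⅕*(-6)*(-6 - 5 + 25))/5) = 17*(-(25 - ⅕*(-6)*14)/5) = 17*(-(25 + 84/5)/5) = 17*(-⅕*209/5) = 17*(-209/25) = -3553/25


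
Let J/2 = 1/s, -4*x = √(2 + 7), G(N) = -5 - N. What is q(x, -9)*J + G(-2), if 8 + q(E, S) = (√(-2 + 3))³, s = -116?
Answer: -167/58 ≈ -2.8793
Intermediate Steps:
x = -¾ (x = -√(2 + 7)/4 = -√9/4 = -¼*3 = -¾ ≈ -0.75000)
q(E, S) = -7 (q(E, S) = -8 + (√(-2 + 3))³ = -8 + (√1)³ = -8 + 1³ = -8 + 1 = -7)
J = -1/58 (J = 2/(-116) = 2*(-1/116) = -1/58 ≈ -0.017241)
q(x, -9)*J + G(-2) = -7*(-1/58) + (-5 - 1*(-2)) = 7/58 + (-5 + 2) = 7/58 - 3 = -167/58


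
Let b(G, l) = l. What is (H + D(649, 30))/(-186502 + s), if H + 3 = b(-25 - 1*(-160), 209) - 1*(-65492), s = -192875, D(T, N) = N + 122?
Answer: -21950/126459 ≈ -0.17357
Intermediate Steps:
D(T, N) = 122 + N
H = 65698 (H = -3 + (209 - 1*(-65492)) = -3 + (209 + 65492) = -3 + 65701 = 65698)
(H + D(649, 30))/(-186502 + s) = (65698 + (122 + 30))/(-186502 - 192875) = (65698 + 152)/(-379377) = 65850*(-1/379377) = -21950/126459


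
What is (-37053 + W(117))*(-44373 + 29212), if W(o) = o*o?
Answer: 354221604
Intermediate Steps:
W(o) = o²
(-37053 + W(117))*(-44373 + 29212) = (-37053 + 117²)*(-44373 + 29212) = (-37053 + 13689)*(-15161) = -23364*(-15161) = 354221604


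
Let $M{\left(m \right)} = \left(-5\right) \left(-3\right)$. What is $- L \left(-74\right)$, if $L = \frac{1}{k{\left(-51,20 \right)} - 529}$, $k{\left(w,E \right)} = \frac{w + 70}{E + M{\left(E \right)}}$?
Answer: $- \frac{1295}{9248} \approx -0.14003$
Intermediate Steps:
$M{\left(m \right)} = 15$
$k{\left(w,E \right)} = \frac{70 + w}{15 + E}$ ($k{\left(w,E \right)} = \frac{w + 70}{E + 15} = \frac{70 + w}{15 + E}$)
$L = - \frac{35}{18496}$ ($L = \frac{1}{\frac{70 - 51}{15 + 20} - 529} = \frac{1}{\frac{1}{35} \cdot 19 - 529} = \frac{1}{\frac{19}{35} - 529} = \frac{1}{- \frac{18496}{35}} = - \frac{35}{18496} \approx -0.0018923$)
$- L \left(-74\right) = - \frac{\left(-35\right) \left(-74\right)}{18496} = \left(-1\right) \frac{1295}{9248} = - \frac{1295}{9248}$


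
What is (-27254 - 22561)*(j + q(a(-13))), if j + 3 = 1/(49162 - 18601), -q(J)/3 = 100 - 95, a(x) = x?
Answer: 9134360685/10187 ≈ 8.9667e+5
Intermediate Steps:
q(J) = -15 (q(J) = -3*(100 - 95) = -3*5 = -15)
j = -91682/30561 (j = -3 + 1/(49162 - 18601) = -3 + 1/30561 = -91682/30561 ≈ -3.0000)
(-27254 - 22561)*(j + q(a(-13))) = (-27254 - 22561)*(-91682/30561 - 15) = -49815*(-550097/30561) = 9134360685/10187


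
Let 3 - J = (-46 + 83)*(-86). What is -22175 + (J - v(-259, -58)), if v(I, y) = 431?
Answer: -19421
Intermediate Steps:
J = 3185 (J = 3 - (-46 + 83)*(-86) = 3 - 37*(-86) = 3 - 1*(-3182) = 3 + 3182 = 3185)
-22175 + (J - v(-259, -58)) = -22175 + (3185 - 1*431) = -22175 + (3185 - 431) = -22175 + 2754 = -19421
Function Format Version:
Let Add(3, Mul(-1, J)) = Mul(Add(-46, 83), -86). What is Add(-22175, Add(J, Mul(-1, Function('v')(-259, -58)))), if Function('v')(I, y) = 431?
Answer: -19421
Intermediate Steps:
J = 3185 (J = Add(3, Mul(-1, Mul(Add(-46, 83), -86))) = Add(3, Mul(-1, Mul(37, -86))) = Add(3, Mul(-1, -3182)) = Add(3, 3182) = 3185)
Add(-22175, Add(J, Mul(-1, Function('v')(-259, -58)))) = Add(-22175, Add(3185, Mul(-1, 431))) = Add(-22175, Add(3185, -431)) = Add(-22175, 2754) = -19421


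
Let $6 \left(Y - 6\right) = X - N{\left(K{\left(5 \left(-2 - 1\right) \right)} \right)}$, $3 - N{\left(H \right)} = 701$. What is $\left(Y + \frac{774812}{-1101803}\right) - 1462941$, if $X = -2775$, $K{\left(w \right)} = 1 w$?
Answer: $- \frac{9673490124533}{6610818} \approx -1.4633 \cdot 10^{6}$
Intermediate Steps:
$K{\left(w \right)} = w$
$N{\left(H \right)} = -698$ ($N{\left(H \right)} = 3 - 701 = -698$)
$Y = - \frac{2041}{6}$ ($Y = 6 + \frac{-2775 - -698}{6} = 6 + \frac{-2775 + 698}{6} = 6 + \frac{1}{6} \left(-2077\right) = 6 - \frac{2077}{6} = - \frac{2041}{6} \approx -340.17$)
$\left(Y + \frac{774812}{-1101803}\right) - 1462941 = \left(- \frac{2041}{6} + \frac{774812}{-1101803}\right) - 1462941 = \left(- \frac{2041}{6} + 774812 \left(- \frac{1}{1101803}\right)\right) - 1462941 = \left(- \frac{2041}{6} - \frac{774812}{1101803}\right) - 1462941 = - \frac{2253428795}{6610818} - 1462941 = - \frac{9673490124533}{6610818}$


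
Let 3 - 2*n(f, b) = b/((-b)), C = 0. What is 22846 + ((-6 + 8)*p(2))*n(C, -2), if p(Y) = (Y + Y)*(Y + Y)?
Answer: 22910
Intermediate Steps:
n(f, b) = 2 (n(f, b) = 3/2 - b/(2*((-b))) = 3/2 - b*(-1/b)/2 = 3/2 - ½*(-1) = 3/2 + ½ = 2)
p(Y) = 4*Y² (p(Y) = (2*Y)*(2*Y) = 4*Y²)
22846 + ((-6 + 8)*p(2))*n(C, -2) = 22846 + ((-6 + 8)*(4*2²))*2 = 22846 + (2*(4*4))*2 = 22846 + (2*16)*2 = 22846 + 32*2 = 22846 + 64 = 22910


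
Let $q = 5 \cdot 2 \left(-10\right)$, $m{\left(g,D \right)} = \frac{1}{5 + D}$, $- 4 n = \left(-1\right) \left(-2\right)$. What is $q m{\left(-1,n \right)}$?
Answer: $- \frac{200}{9} \approx -22.222$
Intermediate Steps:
$n = - \frac{1}{2}$ ($n = - \frac{\left(-1\right) \left(-2\right)}{4} = \left(- \frac{1}{4}\right) 2 = - \frac{1}{2} \approx -0.5$)
$q = -100$ ($q = 10 \left(-10\right) = -100$)
$q m{\left(-1,n \right)} = - \frac{100}{5 - \frac{1}{2}} = - \frac{100}{\frac{9}{2}} = \left(-100\right) \frac{2}{9} = - \frac{200}{9}$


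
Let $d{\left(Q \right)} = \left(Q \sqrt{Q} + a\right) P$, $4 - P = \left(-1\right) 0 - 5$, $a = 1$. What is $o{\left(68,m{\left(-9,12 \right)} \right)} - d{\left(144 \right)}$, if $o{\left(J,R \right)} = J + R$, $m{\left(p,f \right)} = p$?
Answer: $-15502$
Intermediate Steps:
$P = 9$ ($P = 4 - \left(\left(-1\right) 0 - 5\right) = 4 - \left(0 - 5\right) = 4 - -5 = 4 + 5 = 9$)
$d{\left(Q \right)} = 9 + 9 Q^{\frac{3}{2}}$ ($d{\left(Q \right)} = \left(Q \sqrt{Q} + 1\right) 9 = \left(Q^{\frac{3}{2}} + 1\right) 9 = \left(1 + Q^{\frac{3}{2}}\right) 9 = 9 + 9 Q^{\frac{3}{2}}$)
$o{\left(68,m{\left(-9,12 \right)} \right)} - d{\left(144 \right)} = \left(68 - 9\right) - \left(9 + 9 \cdot 144^{\frac{3}{2}}\right) = 59 - \left(9 + 9 \cdot 1728\right) = 59 - \left(9 + 15552\right) = 59 - 15561 = -15502$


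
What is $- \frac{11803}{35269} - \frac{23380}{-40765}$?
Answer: $\frac{68687985}{287548157} \approx 0.23887$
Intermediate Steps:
$- \frac{11803}{35269} - \frac{23380}{-40765} = \left(-11803\right) \frac{1}{35269} - - \frac{4676}{8153} = - \frac{11803}{35269} + \frac{4676}{8153} = \frac{68687985}{287548157}$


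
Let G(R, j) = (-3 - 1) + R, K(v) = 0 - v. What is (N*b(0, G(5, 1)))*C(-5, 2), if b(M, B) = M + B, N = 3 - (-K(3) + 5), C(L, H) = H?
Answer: -10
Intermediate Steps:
K(v) = -v
G(R, j) = -4 + R
N = -5 (N = 3 - (-(-1)*3 + 5) = 3 - (-1*(-3) + 5) = 3 - (3 + 5) = 3 - 1*8 = 3 - 8 = -5)
b(M, B) = B + M
(N*b(0, G(5, 1)))*C(-5, 2) = -5*((-4 + 5) + 0)*2 = -5*(1 + 0)*2 = -5*1*2 = -5*2 = -10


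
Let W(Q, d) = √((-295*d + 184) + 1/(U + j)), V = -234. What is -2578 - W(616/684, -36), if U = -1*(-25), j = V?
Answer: -2578 - √471929315/209 ≈ -2681.9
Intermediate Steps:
j = -234
U = 25
W(Q, d) = √(38455/209 - 295*d) (W(Q, d) = √((-295*d + 184) + 1/(25 - 234)) = √((184 - 295*d) + 1/(-209)) = √((184 - 295*d) - 1/209) = √(38455/209 - 295*d))
-2578 - W(616/684, -36) = -2578 - √(8037095 - 12885895*(-36))/209 = -2578 - √(8037095 + 463892220)/209 = -2578 - √471929315/209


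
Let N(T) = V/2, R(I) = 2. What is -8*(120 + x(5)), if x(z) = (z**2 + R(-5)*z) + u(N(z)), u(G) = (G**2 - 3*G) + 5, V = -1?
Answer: -1294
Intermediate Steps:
N(T) = -1/2
u(G) = 5 + G**2 - 3*G
x(z) = 27/4 + z**2 + 2*z (x(z) = (z**2 + 2*z) + (5 + (-1/2)**2 - 3*(-1/2)) = (z**2 + 2*z) + (5 + 1/4 + 3/2) = (z**2 + 2*z) + 27/4 = 27/4 + z**2 + 2*z)
-8*(120 + x(5)) = -8*(120 + (27/4 + 5**2 + 2*5)) = -8*(120 + (27/4 + 25 + 10)) = -8*(120 + 167/4) = -8*647/4 = -1294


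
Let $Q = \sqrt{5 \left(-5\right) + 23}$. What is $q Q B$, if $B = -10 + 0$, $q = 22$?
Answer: $- 220 i \sqrt{2} \approx - 311.13 i$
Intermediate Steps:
$B = -10$
$Q = i \sqrt{2}$ ($Q = \sqrt{-25 + 23} = \sqrt{-2} = i \sqrt{2} \approx 1.4142 i$)
$q Q B = 22 i \sqrt{2} \left(-10\right) = - 220 i \sqrt{2}$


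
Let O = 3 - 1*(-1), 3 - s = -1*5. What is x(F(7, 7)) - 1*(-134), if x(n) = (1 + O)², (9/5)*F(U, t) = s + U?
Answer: 159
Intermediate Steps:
s = 8 (s = 3 - (-1)*5 = 3 - 1*(-5) = 3 + 5 = 8)
F(U, t) = 40/9 + 5*U/9 (F(U, t) = 5*(8 + U)/9 = 40/9 + 5*U/9)
O = 4 (O = 3 + 1 = 4)
x(n) = 25 (x(n) = (1 + 4)² = 5² = 25)
x(F(7, 7)) - 1*(-134) = 25 - 1*(-134) = 25 + 134 = 159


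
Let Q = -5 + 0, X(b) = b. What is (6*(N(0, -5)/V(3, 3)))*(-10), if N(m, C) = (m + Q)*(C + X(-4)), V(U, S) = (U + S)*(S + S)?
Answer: -75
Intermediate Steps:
V(U, S) = 2*S*(S + U) (V(U, S) = (S + U)*(2*S) = 2*S*(S + U))
Q = -5
N(m, C) = (-5 + m)*(-4 + C) (N(m, C) = (m - 5)*(C - 4) = (-5 + m)*(-4 + C))
(6*(N(0, -5)/V(3, 3)))*(-10) = (6*((20 - 5*(-5) - 4*0 - 5*0)/((2*3*(3 + 3)))))*(-10) = (6*((20 + 25 + 0 + 0)/((2*3*6))))*(-10) = (6*(45/36))*(-10) = (6*(45*(1/36)))*(-10) = (6*(5/4))*(-10) = (15/2)*(-10) = -75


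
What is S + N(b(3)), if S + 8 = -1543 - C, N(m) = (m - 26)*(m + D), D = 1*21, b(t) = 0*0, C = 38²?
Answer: -3541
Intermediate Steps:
C = 1444
b(t) = 0
D = 21
N(m) = (-26 + m)*(21 + m) (N(m) = (m - 26)*(m + 21) = (-26 + m)*(21 + m))
S = -2995 (S = -8 + (-1543 - 1*1444) = -8 + (-1543 - 1444) = -8 - 2987 = -2995)
S + N(b(3)) = -2995 + (-546 + 0² - 5*0) = -2995 + (-546 + 0 + 0) = -2995 - 546 = -3541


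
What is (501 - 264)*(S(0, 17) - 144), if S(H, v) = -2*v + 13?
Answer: -39105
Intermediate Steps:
S(H, v) = 13 - 2*v
(501 - 264)*(S(0, 17) - 144) = (501 - 264)*((13 - 2*17) - 144) = 237*((13 - 34) - 144) = 237*(-21 - 144) = 237*(-165) = -39105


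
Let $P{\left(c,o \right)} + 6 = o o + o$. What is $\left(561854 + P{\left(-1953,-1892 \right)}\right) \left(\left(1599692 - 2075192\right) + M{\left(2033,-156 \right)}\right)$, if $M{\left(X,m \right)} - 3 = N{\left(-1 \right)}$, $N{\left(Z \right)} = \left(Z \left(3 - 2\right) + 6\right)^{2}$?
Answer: $-1968273400640$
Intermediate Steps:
$N{\left(Z \right)} = \left(6 + Z\right)^{2}$ ($N{\left(Z \right)} = \left(Z 1 + 6\right)^{2} = \left(Z + 6\right)^{2} = \left(6 + Z\right)^{2}$)
$P{\left(c,o \right)} = -6 + o + o^{2}$ ($P{\left(c,o \right)} = -6 + \left(o o + o\right) = -6 + \left(o^{2} + o\right) = -6 + \left(o + o^{2}\right) = -6 + o + o^{2}$)
$M{\left(X,m \right)} = 28$ ($M{\left(X,m \right)} = 3 + \left(6 - 1\right)^{2} = 3 + 5^{2} = 3 + 25 = 28$)
$\left(561854 + P{\left(-1953,-1892 \right)}\right) \left(\left(1599692 - 2075192\right) + M{\left(2033,-156 \right)}\right) = \left(561854 - \left(1898 - 3579664\right)\right) \left(\left(1599692 - 2075192\right) + 28\right) = \left(561854 - -3577766\right) \left(\left(1599692 - 2075192\right) + 28\right) = \left(561854 + 3577766\right) \left(-475500 + 28\right) = 4139620 \left(-475472\right) = -1968273400640$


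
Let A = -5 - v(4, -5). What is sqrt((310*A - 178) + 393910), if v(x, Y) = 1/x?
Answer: sqrt(1568418)/2 ≈ 626.18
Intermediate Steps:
A = -21/4 (A = -5 - 1/4 = -21/4 ≈ -5.2500)
sqrt((310*A - 178) + 393910) = sqrt((310*(-21/4) - 178) + 393910) = sqrt((-3255/2 - 178) + 393910) = sqrt(-3611/2 + 393910) = sqrt(784209/2) = sqrt(1568418)/2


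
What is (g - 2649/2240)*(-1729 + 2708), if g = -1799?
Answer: -3947728411/2240 ≈ -1.7624e+6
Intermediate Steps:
(g - 2649/2240)*(-1729 + 2708) = (-1799 - 2649/2240)*(-1729 + 2708) = (-1799 - 2649*1/2240)*979 = (-1799 - 2649/2240)*979 = -4032409/2240*979 = -3947728411/2240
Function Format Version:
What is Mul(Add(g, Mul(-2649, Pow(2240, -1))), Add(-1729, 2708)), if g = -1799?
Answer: Rational(-3947728411, 2240) ≈ -1.7624e+6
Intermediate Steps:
Mul(Add(g, Mul(-2649, Pow(2240, -1))), Add(-1729, 2708)) = Mul(Add(-1799, Mul(-2649, Pow(2240, -1))), Add(-1729, 2708)) = Mul(Add(-1799, Mul(-2649, Rational(1, 2240))), 979) = Mul(Add(-1799, Rational(-2649, 2240)), 979) = Mul(Rational(-4032409, 2240), 979) = Rational(-3947728411, 2240)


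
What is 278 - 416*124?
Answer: -51306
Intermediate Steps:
278 - 416*124 = 278 - 51584 = -51306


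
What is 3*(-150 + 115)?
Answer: -105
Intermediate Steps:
3*(-150 + 115) = 3*(-35) = -105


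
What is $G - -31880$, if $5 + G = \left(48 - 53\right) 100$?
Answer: $31375$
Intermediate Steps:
$G = -505$ ($G = -5 + \left(48 - 53\right) 100 = -5 - 500 = -505$)
$G - -31880 = -505 - -31880 = -505 + 31880 = 31375$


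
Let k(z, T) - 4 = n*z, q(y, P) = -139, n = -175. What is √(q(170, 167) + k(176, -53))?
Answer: I*√30935 ≈ 175.88*I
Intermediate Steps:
k(z, T) = 4 - 175*z
√(q(170, 167) + k(176, -53)) = √(-139 + (4 - 175*176)) = √(-139 + (4 - 30800)) = √(-139 - 30796) = √(-30935) = I*√30935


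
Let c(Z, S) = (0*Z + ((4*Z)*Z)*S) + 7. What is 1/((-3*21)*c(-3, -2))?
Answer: 1/4095 ≈ 0.00024420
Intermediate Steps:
c(Z, S) = 7 + 4*S*Z² (c(Z, S) = (0 + (4*Z²)*S) + 7 = (0 + 4*S*Z²) + 7 = 4*S*Z² + 7 = 7 + 4*S*Z²)
1/((-3*21)*c(-3, -2)) = 1/((-3*21)*(7 + 4*(-2)*(-3)²)) = 1/(-63*(7 + 4*(-2)*9)) = 1/(-63*(7 - 72)) = 1/(-63*(-65)) = 1/4095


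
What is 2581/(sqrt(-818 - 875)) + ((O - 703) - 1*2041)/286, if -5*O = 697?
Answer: -1109/110 - 2581*I*sqrt(1693)/1693 ≈ -10.082 - 62.728*I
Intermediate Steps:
O = -697/5 (O = -1/5*697 = -697/5 ≈ -139.40)
2581/(sqrt(-818 - 875)) + ((O - 703) - 1*2041)/286 = 2581/(sqrt(-818 - 875)) + ((-697/5 - 703) - 1*2041)/286 = 2581/(sqrt(-1693)) + (-4212/5 - 2041)*(1/286) = 2581/((I*sqrt(1693))) - 14417/5*1/286 = 2581*(-I*sqrt(1693)/1693) - 1109/110 = -2581*I*sqrt(1693)/1693 - 1109/110 = -1109/110 - 2581*I*sqrt(1693)/1693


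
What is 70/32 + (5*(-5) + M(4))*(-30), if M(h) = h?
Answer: 10115/16 ≈ 632.19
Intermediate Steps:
70/32 + (5*(-5) + M(4))*(-30) = 70/32 + (5*(-5) + 4)*(-30) = 70*(1/32) + (-25 + 4)*(-30) = 35/16 - 21*(-30) = 35/16 + 630 = 10115/16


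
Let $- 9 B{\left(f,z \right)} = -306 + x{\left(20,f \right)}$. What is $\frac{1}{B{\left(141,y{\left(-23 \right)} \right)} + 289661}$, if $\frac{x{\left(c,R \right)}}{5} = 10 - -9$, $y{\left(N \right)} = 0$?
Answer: $\frac{9}{2607160} \approx 3.452 \cdot 10^{-6}$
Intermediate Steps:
$x{\left(c,R \right)} = 95$ ($x{\left(c,R \right)} = 5 \left(10 - -9\right) = 5 \left(10 + 9\right) = 5 \cdot 19 = 95$)
$B{\left(f,z \right)} = \frac{211}{9}$ ($B{\left(f,z \right)} = - \frac{-306 + 95}{9} = \left(- \frac{1}{9}\right) \left(-211\right) = \frac{211}{9}$)
$\frac{1}{B{\left(141,y{\left(-23 \right)} \right)} + 289661} = \frac{1}{\frac{211}{9} + 289661} = \frac{1}{\frac{2607160}{9}} = \frac{9}{2607160}$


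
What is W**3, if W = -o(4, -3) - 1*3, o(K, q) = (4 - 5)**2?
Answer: -64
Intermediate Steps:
o(K, q) = 1 (o(K, q) = (-1)**2 = 1)
W = -4 (W = -1*1 - 1*3 = -1 - 3 = -4)
W**3 = (-4)**3 = -64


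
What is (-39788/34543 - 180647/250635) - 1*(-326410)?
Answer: 2825938684845349/8657684805 ≈ 3.2641e+5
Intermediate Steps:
(-39788/34543 - 180647/250635) - 1*(-326410) = (-39788*1/34543 - 180647*1/250635) + 326410 = (-39788/34543 - 180647/250635) + 326410 = -16212354701/8657684805 + 326410 = 2825938684845349/8657684805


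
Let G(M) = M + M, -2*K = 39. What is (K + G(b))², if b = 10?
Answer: ¼ ≈ 0.25000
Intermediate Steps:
K = -39/2 (K = -½*39 = -39/2 ≈ -19.500)
G(M) = 2*M
(K + G(b))² = (-39/2 + 2*10)² = (-39/2 + 20)² = (½)² = ¼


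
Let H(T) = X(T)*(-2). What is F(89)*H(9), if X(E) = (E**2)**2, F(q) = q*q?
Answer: -103939362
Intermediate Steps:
F(q) = q**2
X(E) = E**4
H(T) = -2*T**4 (H(T) = T**4*(-2) = -2*T**4)
F(89)*H(9) = 89**2*(-2*9**4) = 7921*(-2*6561) = 7921*(-13122) = -103939362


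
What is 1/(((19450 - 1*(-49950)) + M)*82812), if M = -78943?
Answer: -1/790274916 ≈ -1.2654e-9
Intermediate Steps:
1/(((19450 - 1*(-49950)) + M)*82812) = 1/(((19450 - 1*(-49950)) - 78943)*82812) = (1/82812)/((19450 + 49950) - 78943) = (1/82812)/(69400 - 78943) = (1/82812)/(-9543) = -1/9543*1/82812 = -1/790274916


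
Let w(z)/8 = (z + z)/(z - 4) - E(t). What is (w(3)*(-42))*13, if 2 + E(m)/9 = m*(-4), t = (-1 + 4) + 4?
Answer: -1153152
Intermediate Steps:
t = 7 (t = 3 + 4 = 7)
E(m) = -18 - 36*m (E(m) = -18 + 9*(m*(-4)) = -18 + 9*(-4*m) = -18 - 36*m)
w(z) = 2160 + 16*z/(-4 + z) (w(z) = 8*((z + z)/(z - 4) - (-18 - 36*7)) = 8*((2*z)/(-4 + z) - (-18 - 252)) = 8*(2*z/(-4 + z) - 1*(-270)) = 8*(2*z/(-4 + z) + 270) = 8*(270 + 2*z/(-4 + z)) = 2160 + 16*z/(-4 + z))
(w(3)*(-42))*13 = ((64*(-135 + 34*3)/(-4 + 3))*(-42))*13 = ((64*(-135 + 102)/(-1))*(-42))*13 = ((64*(-1)*(-33))*(-42))*13 = (2112*(-42))*13 = -88704*13 = -1153152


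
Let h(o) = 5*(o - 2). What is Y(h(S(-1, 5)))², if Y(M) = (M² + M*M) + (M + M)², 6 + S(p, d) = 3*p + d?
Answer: 29160000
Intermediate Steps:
S(p, d) = -6 + d + 3*p (S(p, d) = -6 + (3*p + d) = -6 + (d + 3*p) = -6 + d + 3*p)
h(o) = -10 + 5*o (h(o) = 5*(-2 + o) = -10 + 5*o)
Y(M) = 6*M² (Y(M) = (M² + M²) + (2*M)² = 2*M² + 4*M² = 6*M²)
Y(h(S(-1, 5)))² = (6*(-10 + 5*(-6 + 5 + 3*(-1)))²)² = (6*(-10 + 5*(-6 + 5 - 3))²)² = (6*(-10 + 5*(-4))²)² = (6*(-10 - 20)²)² = (6*(-30)²)² = (6*900)² = 5400² = 29160000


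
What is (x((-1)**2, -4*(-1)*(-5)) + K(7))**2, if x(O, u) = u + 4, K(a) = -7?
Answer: 529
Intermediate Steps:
x(O, u) = 4 + u
(x((-1)**2, -4*(-1)*(-5)) + K(7))**2 = ((4 - 4*(-1)*(-5)) - 7)**2 = ((4 + 4*(-5)) - 7)**2 = ((4 - 20) - 7)**2 = (-16 - 7)**2 = (-23)**2 = 529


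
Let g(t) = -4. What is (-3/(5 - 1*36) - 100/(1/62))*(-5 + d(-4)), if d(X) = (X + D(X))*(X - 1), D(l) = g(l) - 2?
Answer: -8648865/31 ≈ -2.7900e+5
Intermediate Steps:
D(l) = -6 (D(l) = -4 - 2 = -6)
d(X) = (-1 + X)*(-6 + X) (d(X) = (X - 6)*(X - 1) = (-6 + X)*(-1 + X) = (-1 + X)*(-6 + X))
(-3/(5 - 1*36) - 100/(1/62))*(-5 + d(-4)) = (-3/(5 - 1*36) - 100/(1/62))*(-5 + (6 + (-4)² - 7*(-4))) = (-3/(5 - 36) - 100/1/62)*(-5 + (6 + 16 + 28)) = (-3/(-31) - 100*62)*(-5 + 50) = (-3*(-1/31) - 6200)*45 = (3/31 - 6200)*45 = -192197/31*45 = -8648865/31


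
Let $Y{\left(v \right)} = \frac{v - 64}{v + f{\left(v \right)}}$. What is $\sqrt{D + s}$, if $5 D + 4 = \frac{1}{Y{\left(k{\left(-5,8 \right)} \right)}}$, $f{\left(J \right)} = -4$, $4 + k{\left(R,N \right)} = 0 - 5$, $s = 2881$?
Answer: $\frac{\sqrt{383719390}}{365} \approx 53.668$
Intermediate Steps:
$k{\left(R,N \right)} = -9$ ($k{\left(R,N \right)} = -4 + \left(0 - 5\right) = -4 - 5 = -9$)
$Y{\left(v \right)} = \frac{-64 + v}{-4 + v}$ ($Y{\left(v \right)} = \frac{v - 64}{v - 4} = \frac{-64 + v}{-4 + v}$)
$D = - \frac{279}{365}$ ($D = - \frac{4}{5} + \frac{1}{5 \frac{-64 - 9}{-4 - 9}} = - \frac{4}{5} + \frac{1}{5 \frac{1}{-13} \left(-73\right)} = - \frac{4}{5} + \frac{1}{5 \left(\left(- \frac{1}{13}\right) \left(-73\right)\right)} = - \frac{4}{5} + \frac{1}{5 \cdot \frac{73}{13}} = - \frac{4}{5} + \frac{1}{5} \cdot \frac{13}{73} = - \frac{4}{5} + \frac{13}{365} = - \frac{279}{365} \approx -0.76438$)
$\sqrt{D + s} = \sqrt{- \frac{279}{365} + 2881} = \sqrt{\frac{1051286}{365}} = \frac{\sqrt{383719390}}{365}$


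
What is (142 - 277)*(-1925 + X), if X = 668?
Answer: 169695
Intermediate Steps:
(142 - 277)*(-1925 + X) = (142 - 277)*(-1925 + 668) = -135*(-1257) = 169695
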